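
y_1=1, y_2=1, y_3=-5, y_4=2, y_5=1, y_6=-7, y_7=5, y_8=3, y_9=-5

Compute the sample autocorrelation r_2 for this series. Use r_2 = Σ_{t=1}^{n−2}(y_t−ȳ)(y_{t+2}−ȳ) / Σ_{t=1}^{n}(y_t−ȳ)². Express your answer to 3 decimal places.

-0.472

Mean ȳ = (1 + 1 − 5 + 2 + 1 − 7 + 5 + 3 − 5)/9 = -0.4444
Numerator Σ_{t=1}^{7}(y_t−ȳ)(y_{t+2}−ȳ) = -65.1728
Denominator Σ(y_t−ȳ)² = 138.2222
r_2 = -65.1728 / 138.2222 = -0.472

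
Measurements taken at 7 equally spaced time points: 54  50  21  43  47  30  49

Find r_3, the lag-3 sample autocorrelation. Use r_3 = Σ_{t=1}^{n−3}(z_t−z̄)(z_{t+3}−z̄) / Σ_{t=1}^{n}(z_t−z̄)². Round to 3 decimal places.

Mean z̄ = (54 + 50 + 21 + 43 + 47 + 30 + 49)/7 = 42.0000
Numerator Σ_{t=1}^{4}(z_t−z̄)(z_{t+3}−z̄) = 311.0000
Denominator Σ(z_t−z̄)² = 868.0000
r_3 = 311.0000 / 868.0000 = 0.358

0.358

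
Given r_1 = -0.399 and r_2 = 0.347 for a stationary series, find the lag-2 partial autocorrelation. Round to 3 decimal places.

0.223

φ_{22} = (r_2 − r_1²) / (1 − r_1²)
r_1² = (-0.399)² = 0.159201
Numerator = 0.347 − 0.1592 = 0.1878; denominator = 1 − 0.1592 = 0.8408
φ_{22} = 0.1878 / 0.8408 = 0.223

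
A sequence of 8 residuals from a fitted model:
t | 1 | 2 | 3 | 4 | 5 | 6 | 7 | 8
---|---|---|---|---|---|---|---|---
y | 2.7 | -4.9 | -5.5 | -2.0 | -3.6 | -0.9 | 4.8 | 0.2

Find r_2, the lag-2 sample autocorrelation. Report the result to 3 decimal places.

Mean ȳ = (2.7 − 4.9 − 5.5 − 2.0 − 3.6 − 0.9 + 4.8 + 0.2)/8 = -1.1500
Deviations from mean: 3.8500, -3.7500, -4.3500, -0.8500, -2.4500, 0.2500, 5.9500, 1.3500
Numerator Σ_{t=1}^{6}(y_t−ȳ)(y_{t+2}−ȳ) = -17.3550
Denominator Σ(y_t−ȳ)² = 91.8200
r_2 = -17.3550 / 91.8200 = -0.189

-0.189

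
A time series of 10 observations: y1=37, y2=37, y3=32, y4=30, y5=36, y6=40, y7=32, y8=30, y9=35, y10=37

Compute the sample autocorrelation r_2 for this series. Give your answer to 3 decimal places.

-0.827

Mean ȳ = (37 + 37 + 32 + 30 + 36 + 40 + 32 + 30 + 35 + 37)/10 = 34.6000
Numerator Σ_{t=1}^{8}(y_t−ȳ)(y_{t+2}−ȳ) = -86.3200
Denominator Σ(y_t−ȳ)² = 104.4000
r_2 = -86.3200 / 104.4000 = -0.827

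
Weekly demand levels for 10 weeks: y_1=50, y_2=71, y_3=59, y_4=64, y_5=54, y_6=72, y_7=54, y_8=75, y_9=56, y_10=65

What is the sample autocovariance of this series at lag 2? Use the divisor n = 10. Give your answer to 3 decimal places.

Mean ȳ = (50 + 71 + 59 + 64 + 54 + 72 + 54 + 75 + 56 + 65)/10 = 62.0000
Σ_{t=1}^{8}(y_t−ȳ)(y_{t+2}−ȳ) = 379.0000
γ_2 = 379.0000 / 10 = 37.900

37.900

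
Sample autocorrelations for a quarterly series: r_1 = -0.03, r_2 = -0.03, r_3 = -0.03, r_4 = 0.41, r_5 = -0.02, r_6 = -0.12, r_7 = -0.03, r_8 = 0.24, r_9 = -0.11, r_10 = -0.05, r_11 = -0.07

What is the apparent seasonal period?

4

The largest autocorrelation is r_4 = 0.41, with a weaker echo at lag 8 (0.24); the remaining lags stay at or below -0.02.
The dominant spike at lag 4 indicates a seasonal period of 4.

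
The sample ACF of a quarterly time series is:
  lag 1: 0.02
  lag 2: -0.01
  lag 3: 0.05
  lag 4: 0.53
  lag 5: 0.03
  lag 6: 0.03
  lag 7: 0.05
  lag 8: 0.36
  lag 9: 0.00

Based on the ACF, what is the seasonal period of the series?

The largest autocorrelation is r_4 = 0.53, with a weaker echo at lag 8 (0.36); the remaining lags stay at or below 0.05.
The dominant spike at lag 4 indicates a seasonal period of 4.

4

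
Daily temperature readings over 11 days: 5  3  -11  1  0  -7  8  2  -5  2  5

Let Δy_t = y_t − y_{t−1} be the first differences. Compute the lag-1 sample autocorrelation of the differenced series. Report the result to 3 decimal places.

First differences Δy: -2, -14, 12, -1, -7, 15, -6, -7, 7, 3
Mean of differences = 0.0000
Numerator Σ(Δy_t−Δȳ)(Δy_{t+1}−Δȳ) = -326.0000
Denominator Σ(Δy_t−Δȳ)² = 762.0000
r_1(Δy) = -326.0000 / 762.0000 = -0.428

-0.428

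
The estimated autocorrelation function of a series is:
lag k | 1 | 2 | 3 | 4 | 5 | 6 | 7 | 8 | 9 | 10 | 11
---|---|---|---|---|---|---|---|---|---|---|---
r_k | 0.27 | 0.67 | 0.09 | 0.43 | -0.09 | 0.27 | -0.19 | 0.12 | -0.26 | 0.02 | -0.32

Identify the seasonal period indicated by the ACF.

The largest autocorrelation is r_2 = 0.67, with a weaker echo at lag 4 (0.43); the remaining lags stay at or below 0.27.
The dominant spike at lag 2 indicates a seasonal period of 2.

2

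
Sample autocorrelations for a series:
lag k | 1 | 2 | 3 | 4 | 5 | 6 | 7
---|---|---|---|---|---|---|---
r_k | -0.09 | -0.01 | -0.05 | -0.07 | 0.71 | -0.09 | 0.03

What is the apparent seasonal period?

The largest autocorrelation is r_5 = 0.71; the remaining lags stay at or below 0.03.
The dominant spike at lag 5 indicates a seasonal period of 5.

5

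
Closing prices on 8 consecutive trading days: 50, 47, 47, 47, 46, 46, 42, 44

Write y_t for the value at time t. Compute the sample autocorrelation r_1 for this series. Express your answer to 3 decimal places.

Mean ȳ = (50 + 47 + 47 + 47 + 46 + 46 + 42 + 44)/8 = 46.1250
Deviations from mean: 3.8750, 0.8750, 0.8750, 0.8750, -0.1250, -0.1250, -4.1250, -2.1250
Numerator Σ_{t=1}^{7}(y_t−ȳ)(y_{t+1}−ȳ) = 14.1094
Denominator Σ(y_t−ȳ)² = 38.8750
r_1 = 14.1094 / 38.8750 = 0.363

0.363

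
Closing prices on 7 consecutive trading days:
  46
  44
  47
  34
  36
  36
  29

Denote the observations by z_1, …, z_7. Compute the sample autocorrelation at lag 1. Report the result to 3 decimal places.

Mean z̄ = (46 + 44 + 47 + 34 + 36 + 36 + 29)/7 = 38.8571
Numerator Σ_{t=1}^{6}(z_t−z̄)(z_{t+1}−z̄) = 89.2653
Denominator Σ(z_t−z̄)² = 280.8571
r_1 = 89.2653 / 280.8571 = 0.318

0.318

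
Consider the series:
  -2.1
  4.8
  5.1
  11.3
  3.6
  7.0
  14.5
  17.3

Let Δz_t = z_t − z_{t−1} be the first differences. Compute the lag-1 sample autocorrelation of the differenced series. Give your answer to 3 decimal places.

First differences Δz: 6.9, 0.3, 6.2, -7.7, 3.4, 7.5, 2.8
Mean of differences = 2.7714
Numerator Σ(Δz_t−Δz̄)(Δz_{t+1}−Δz̄) = -58.0537
Denominator Σ(Δz_t−Δz̄)² = 167.3143
r_1(Δz) = -58.0537 / 167.3143 = -0.347

-0.347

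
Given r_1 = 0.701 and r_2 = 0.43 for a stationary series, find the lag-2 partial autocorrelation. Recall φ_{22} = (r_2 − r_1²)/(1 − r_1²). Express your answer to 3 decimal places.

-0.121

φ_{22} = (r_2 − r_1²) / (1 − r_1²)
r_1² = (0.701)² = 0.491401
Numerator = 0.43 − 0.4914 = -0.0614; denominator = 1 − 0.4914 = 0.5086
φ_{22} = -0.0614 / 0.5086 = -0.121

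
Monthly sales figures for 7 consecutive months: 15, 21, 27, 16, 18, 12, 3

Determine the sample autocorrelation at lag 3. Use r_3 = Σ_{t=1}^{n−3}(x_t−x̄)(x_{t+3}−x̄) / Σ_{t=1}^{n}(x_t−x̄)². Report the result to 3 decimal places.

-0.101

Mean x̄ = (15 + 21 + 27 + 16 + 18 + 12 + 3)/7 = 16.0000
Deviations from mean: -1.0000, 5.0000, 11.0000, 0.0000, 2.0000, -4.0000, -13.0000
Numerator Σ_{t=1}^{4}(x_t−x̄)(x_{t+3}−x̄) = -34.0000
Denominator Σ(x_t−x̄)² = 336.0000
r_3 = -34.0000 / 336.0000 = -0.101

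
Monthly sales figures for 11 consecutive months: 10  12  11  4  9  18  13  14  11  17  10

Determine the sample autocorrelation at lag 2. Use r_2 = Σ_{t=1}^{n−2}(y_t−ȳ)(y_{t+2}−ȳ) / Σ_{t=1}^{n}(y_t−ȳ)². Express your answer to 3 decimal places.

Mean ȳ = (10 + 12 + 11 + 4 + 9 + 18 + 13 + 14 + 11 + 17 + 10)/11 = 11.7273
Numerator Σ_{t=1}^{9}(y_t−ȳ)(y_{t+2}−ȳ) = -24.2397
Denominator Σ(y_t−ȳ)² = 148.1818
r_2 = -24.2397 / 148.1818 = -0.164

-0.164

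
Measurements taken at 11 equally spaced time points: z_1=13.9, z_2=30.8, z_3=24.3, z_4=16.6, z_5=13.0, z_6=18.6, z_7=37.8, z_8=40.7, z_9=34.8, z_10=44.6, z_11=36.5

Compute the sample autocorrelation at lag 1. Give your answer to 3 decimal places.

Mean z̄ = (13.9 + 30.8 + 24.3 + 16.6 + 13.0 + 18.6 + 37.8 + 40.7 + 34.8 + 44.6 + 36.5)/11 = 28.3273
Numerator Σ_{t=1}^{10}(z_t−z̄)(z_{t+1}−z̄) = 673.9020
Denominator Σ(z_t−z̄)² = 1313.8618
r_1 = 673.9020 / 1313.8618 = 0.513

0.513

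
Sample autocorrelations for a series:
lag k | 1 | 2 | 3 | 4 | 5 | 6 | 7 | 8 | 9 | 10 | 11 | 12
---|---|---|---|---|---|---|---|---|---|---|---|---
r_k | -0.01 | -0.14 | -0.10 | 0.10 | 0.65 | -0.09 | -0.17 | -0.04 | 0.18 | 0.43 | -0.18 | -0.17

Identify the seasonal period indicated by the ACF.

The largest autocorrelation is r_5 = 0.65, with a weaker echo at lag 10 (0.43); the remaining lags stay at or below 0.18.
The dominant spike at lag 5 indicates a seasonal period of 5.

5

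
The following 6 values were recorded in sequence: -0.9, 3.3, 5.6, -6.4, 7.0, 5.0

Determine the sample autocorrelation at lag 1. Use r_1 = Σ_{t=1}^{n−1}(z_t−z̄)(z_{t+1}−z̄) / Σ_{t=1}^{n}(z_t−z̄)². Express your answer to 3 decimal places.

Mean z̄ = (-0.9 + 3.3 + 5.6 − 6.4 + 7.0 + 5.0)/6 = 2.2667
Deviations from mean: -3.1667, 1.0333, 3.3333, -8.6667, 4.7333, 2.7333
Σ(z_t−z̄)(z_{t+1}−z̄) = (-3.2722) + (3.4444) + (-28.8889) + (-41.0222) + (12.9378) = -56.8011
Denominator Σ(z_t−z̄)² = 127.1933
r_1 = -56.8011 / 127.1933 = -0.447

-0.447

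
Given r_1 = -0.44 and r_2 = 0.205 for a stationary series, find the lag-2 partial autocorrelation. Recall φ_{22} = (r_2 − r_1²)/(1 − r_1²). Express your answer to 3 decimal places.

φ_{22} = (r_2 − r_1²) / (1 − r_1²)
r_1² = (-0.44)² = 0.1936
Numerator = 0.205 − 0.1936 = 0.0114; denominator = 1 − 0.1936 = 0.8064
φ_{22} = 0.0114 / 0.8064 = 0.014

0.014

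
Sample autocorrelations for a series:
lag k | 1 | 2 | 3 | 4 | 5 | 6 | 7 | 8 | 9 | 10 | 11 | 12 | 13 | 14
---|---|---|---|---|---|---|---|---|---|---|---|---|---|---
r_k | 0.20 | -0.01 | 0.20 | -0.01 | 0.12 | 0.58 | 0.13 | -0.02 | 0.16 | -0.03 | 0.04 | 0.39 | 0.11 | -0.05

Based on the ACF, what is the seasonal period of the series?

6

The largest autocorrelation is r_6 = 0.58, with a weaker echo at lag 12 (0.39); the remaining lags stay at or below 0.20.
The dominant spike at lag 6 indicates a seasonal period of 6.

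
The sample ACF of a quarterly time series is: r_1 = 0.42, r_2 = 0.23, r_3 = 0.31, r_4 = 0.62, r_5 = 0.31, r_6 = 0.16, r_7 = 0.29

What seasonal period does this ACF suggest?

The largest autocorrelation is r_4 = 0.62; the remaining lags stay at or below 0.42. The elevated value at lag 1 (0.42), dropping to 0.23 at lag 2, reflects decaying short-term dependence rather than seasonality.
The dominant spike at lag 4 indicates a seasonal period of 4.

4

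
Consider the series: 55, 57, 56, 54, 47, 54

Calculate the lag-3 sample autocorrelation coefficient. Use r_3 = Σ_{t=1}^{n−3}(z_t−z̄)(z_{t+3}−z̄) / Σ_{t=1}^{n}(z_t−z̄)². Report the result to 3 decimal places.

Mean z̄ = (55 + 57 + 56 + 54 + 47 + 54)/6 = 53.8333
Deviations from mean: 1.1667, 3.1667, 2.1667, 0.1667, -6.8333, 0.1667
Σ(z_t−z̄)(z_{t+3}−z̄) = (0.1944) + (-21.6389) + (0.3611) = -21.0833
Denominator Σ(z_t−z̄)² = 62.8333
r_3 = -21.0833 / 62.8333 = -0.336

-0.336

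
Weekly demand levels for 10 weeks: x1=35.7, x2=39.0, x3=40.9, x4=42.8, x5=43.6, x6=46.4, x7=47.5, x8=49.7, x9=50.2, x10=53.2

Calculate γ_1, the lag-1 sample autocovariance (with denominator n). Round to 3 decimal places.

17.287

Mean x̄ = (35.7 + 39.0 + 40.9 + 42.8 + 43.6 + 46.4 + 47.5 + 49.7 + 50.2 + 53.2)/10 = 44.9000
Σ_{t=1}^{9}(x_t−x̄)(x_{t+1}−x̄) = 172.8700
γ_1 = 172.8700 / 10 = 17.287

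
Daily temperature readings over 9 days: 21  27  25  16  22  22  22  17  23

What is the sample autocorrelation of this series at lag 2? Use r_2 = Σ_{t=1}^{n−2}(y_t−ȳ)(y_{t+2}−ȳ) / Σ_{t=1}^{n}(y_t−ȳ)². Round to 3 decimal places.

-0.356

Mean ȳ = (21 + 27 + 25 + 16 + 22 + 22 + 22 + 17 + 23)/9 = 21.6667
Σ(y_t−ȳ)(y_{t+2}−ȳ) = (-2.2222) + (-30.2222) + (1.1111) + (-1.8889) + (0.1111) + (-1.5556) + (0.4444) = -34.2222
Denominator Σ(y_t−ȳ)² = 96.0000
r_2 = -34.2222 / 96.0000 = -0.356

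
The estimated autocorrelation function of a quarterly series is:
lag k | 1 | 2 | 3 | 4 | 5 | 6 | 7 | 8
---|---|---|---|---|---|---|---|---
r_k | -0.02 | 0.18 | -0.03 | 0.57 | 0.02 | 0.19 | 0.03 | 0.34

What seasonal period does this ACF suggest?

4

The largest autocorrelation is r_4 = 0.57, with a weaker echo at lag 8 (0.34); the remaining lags stay at or below 0.19.
The dominant spike at lag 4 indicates a seasonal period of 4.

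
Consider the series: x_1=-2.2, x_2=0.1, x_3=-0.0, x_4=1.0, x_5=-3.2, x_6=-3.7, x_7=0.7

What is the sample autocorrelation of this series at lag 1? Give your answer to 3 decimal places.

Mean x̄ = (-2.2 + 0.1 − 0.0 + 1.0 − 3.2 − 3.7 + 0.7)/7 = -1.0429
Σ(x_t−x̄)(x_{t+1}−x̄) = (-1.3224) + (1.1918) + (2.1304) + (-4.4067) + (5.7318) + (-4.6310) = -1.3061
Denominator Σ(x_t−x̄)² = 22.6571
r_1 = -1.3061 / 22.6571 = -0.058

-0.058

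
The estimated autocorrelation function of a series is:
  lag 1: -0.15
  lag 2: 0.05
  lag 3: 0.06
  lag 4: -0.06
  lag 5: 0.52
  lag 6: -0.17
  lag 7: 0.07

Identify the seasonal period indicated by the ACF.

5

The largest autocorrelation is r_5 = 0.52; the remaining lags stay at or below 0.07.
The dominant spike at lag 5 indicates a seasonal period of 5.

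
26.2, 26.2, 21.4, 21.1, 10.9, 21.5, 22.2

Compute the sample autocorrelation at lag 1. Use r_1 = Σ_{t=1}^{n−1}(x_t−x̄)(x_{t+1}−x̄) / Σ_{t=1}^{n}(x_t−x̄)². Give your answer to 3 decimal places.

0.159

Mean x̄ = (26.2 + 26.2 + 21.4 + 21.1 + 10.9 + 21.5 + 22.2)/7 = 21.3571
Deviations from mean: 4.8429, 4.8429, 0.0429, -0.2571, -10.4571, 0.1429, 0.8429
Numerator Σ_{t=1}^{6}(x_t−x̄)(x_{t+1}−x̄) = 24.9653
Denominator Σ(x_t−x̄)² = 157.0571
r_1 = 24.9653 / 157.0571 = 0.159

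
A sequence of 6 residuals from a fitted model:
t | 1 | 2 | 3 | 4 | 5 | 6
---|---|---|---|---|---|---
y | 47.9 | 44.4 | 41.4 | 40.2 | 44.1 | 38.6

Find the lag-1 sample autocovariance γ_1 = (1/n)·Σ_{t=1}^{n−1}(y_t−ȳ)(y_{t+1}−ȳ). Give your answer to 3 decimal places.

Mean ȳ = (47.9 + 44.4 + 41.4 + 40.2 + 44.1 + 38.6)/6 = 42.7667
Deviations: 5.1333, 1.6333, -1.3667, -2.5667, 1.3333, -4.1667
Σ_{t=1}^{5}(y_t−ȳ)(y_{t+1}−ȳ) = 0.6822
γ_1 = 0.6822 / 6 = 0.114

0.114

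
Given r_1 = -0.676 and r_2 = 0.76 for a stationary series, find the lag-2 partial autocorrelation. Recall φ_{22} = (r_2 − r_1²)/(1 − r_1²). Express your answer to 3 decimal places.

0.558

φ_{22} = (r_2 − r_1²) / (1 − r_1²)
r_1² = (-0.676)² = 0.456976
Numerator = 0.76 − 0.4570 = 0.3030; denominator = 1 − 0.4570 = 0.5430
φ_{22} = 0.3030 / 0.5430 = 0.558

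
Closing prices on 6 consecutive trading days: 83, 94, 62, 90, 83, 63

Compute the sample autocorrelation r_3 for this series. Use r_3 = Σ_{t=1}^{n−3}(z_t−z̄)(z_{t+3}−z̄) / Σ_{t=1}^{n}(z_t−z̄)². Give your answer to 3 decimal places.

0.407

Mean z̄ = (83 + 94 + 62 + 90 + 83 + 63)/6 = 79.1667
Numerator Σ_{t=1}^{3}(z_t−z̄)(z_{t+3}−z̄) = 375.9167
Denominator Σ(z_t−z̄)² = 922.8333
r_3 = 375.9167 / 922.8333 = 0.407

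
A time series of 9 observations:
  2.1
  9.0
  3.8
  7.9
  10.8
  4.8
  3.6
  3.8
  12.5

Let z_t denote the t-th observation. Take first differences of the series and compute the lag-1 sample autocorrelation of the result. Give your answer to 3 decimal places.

First differences Δz: 6.9, -5.2, 4.1, 2.9, -6.0, -1.2, 0.2, 8.7
Mean of differences = 1.3000
Numerator Σ(Δz_t−Δz̄)(Δz_{t+1}−Δz̄) = -48.9400
Denominator Σ(Δz_t−Δz̄)² = 199.5200
r_1(Δz) = -48.9400 / 199.5200 = -0.245

-0.245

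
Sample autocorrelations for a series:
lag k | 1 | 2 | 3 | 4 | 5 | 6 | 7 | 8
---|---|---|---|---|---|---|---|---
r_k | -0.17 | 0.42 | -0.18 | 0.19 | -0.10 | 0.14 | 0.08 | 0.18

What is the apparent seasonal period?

2

The largest autocorrelation is r_2 = 0.42, with weaker echoes at lags 4 (0.19) and 8 (0.18); the remaining lags stay at or below 0.14.
The dominant spike at lag 2 indicates a seasonal period of 2.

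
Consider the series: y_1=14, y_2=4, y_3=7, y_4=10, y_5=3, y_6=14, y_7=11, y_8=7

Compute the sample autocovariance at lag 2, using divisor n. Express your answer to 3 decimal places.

Mean ȳ = (14 + 4 + 7 + 10 + 3 + 14 + 11 + 7)/8 = 8.7500
Deviations: 5.2500, -4.7500, -1.7500, 1.2500, -5.7500, 5.2500, 2.2500, -1.7500
Σ_{t=1}^{6}(y_t−ȳ)(y_{t+2}−ȳ) = -20.6250
γ_2 = -20.6250 / 8 = -2.578

-2.578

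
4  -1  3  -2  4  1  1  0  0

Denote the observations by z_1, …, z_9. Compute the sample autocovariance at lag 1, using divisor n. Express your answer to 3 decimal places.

Mean z̄ = (4 − 1 + 3 − 2 + 4 + 1 + 1 + 0 + 0)/9 = 1.1111
Σ_{t=1}^{8}(z_t−z̄)(z_{t+1}−z̄) = -23.9012
γ_1 = -23.9012 / 9 = -2.656

-2.656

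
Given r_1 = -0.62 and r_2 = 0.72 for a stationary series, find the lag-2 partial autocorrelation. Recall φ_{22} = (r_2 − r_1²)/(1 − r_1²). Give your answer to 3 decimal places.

0.545

φ_{22} = (r_2 − r_1²) / (1 − r_1²)
r_1² = (-0.62)² = 0.3844
Numerator = 0.72 − 0.3844 = 0.3356; denominator = 1 − 0.3844 = 0.6156
φ_{22} = 0.3356 / 0.6156 = 0.545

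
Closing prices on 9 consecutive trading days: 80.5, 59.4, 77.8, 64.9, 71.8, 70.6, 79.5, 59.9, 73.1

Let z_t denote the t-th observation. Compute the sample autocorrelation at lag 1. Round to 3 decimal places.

-0.706

Mean z̄ = (80.5 + 59.4 + 77.8 + 64.9 + 71.8 + 70.6 + 79.5 + 59.9 + 73.1)/9 = 70.8333
Numerator Σ_{t=1}^{8}(z_t−z̄)(z_{t+1}−z̄) = -359.0311
Denominator Σ(z_t−z̄)² = 508.6800
r_1 = -359.0311 / 508.6800 = -0.706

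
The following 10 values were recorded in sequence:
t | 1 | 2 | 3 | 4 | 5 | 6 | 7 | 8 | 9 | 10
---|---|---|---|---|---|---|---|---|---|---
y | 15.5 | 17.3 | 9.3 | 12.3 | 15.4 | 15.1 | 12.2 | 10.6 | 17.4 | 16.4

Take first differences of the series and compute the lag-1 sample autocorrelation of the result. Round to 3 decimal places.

First differences Δy: 1.8, -8.0, 3.0, 3.1, -0.3, -2.9, -1.6, 6.8, -1.0
Mean of differences = 0.1000
Numerator Σ(Δy_t−Δȳ)(Δy_{t+1}−Δȳ) = -42.2200
Denominator Σ(Δy_t−Δȳ)² = 144.0600
r_1(Δy) = -42.2200 / 144.0600 = -0.293

-0.293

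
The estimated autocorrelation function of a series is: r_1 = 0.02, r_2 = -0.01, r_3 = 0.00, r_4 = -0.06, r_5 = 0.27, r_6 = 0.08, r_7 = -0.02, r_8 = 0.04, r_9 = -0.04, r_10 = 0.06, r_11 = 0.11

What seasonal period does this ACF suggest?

The largest autocorrelation is r_5 = 0.27; the remaining lags stay at or below 0.11.
The dominant spike at lag 5 indicates a seasonal period of 5.

5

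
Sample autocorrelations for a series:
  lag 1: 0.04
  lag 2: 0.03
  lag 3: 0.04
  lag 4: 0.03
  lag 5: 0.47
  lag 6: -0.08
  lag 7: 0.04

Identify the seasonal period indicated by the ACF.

The largest autocorrelation is r_5 = 0.47; the remaining lags stay at or below 0.04.
The dominant spike at lag 5 indicates a seasonal period of 5.

5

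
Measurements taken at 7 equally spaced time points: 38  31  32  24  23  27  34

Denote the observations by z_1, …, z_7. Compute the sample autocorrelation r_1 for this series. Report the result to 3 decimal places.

0.263

Mean z̄ = (38 + 31 + 32 + 24 + 23 + 27 + 34)/7 = 29.8571
Numerator Σ_{t=1}^{6}(z_t−z̄)(z_{t+1}−z̄) = 47.1224
Denominator Σ(z_t−z̄)² = 178.8571
r_1 = 47.1224 / 178.8571 = 0.263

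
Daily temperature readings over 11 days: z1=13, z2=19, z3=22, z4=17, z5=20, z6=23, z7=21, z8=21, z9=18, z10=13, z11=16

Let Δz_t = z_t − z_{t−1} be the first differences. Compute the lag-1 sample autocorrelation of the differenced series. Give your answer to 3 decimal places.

First differences Δz: 6, 3, -5, 3, 3, -2, 0, -3, -5, 3
Mean of differences = 0.3000
Numerator Σ(Δz_t−Δz̄)(Δz_{t+1}−Δz̄) = -7.2900
Denominator Σ(Δz_t−Δz̄)² = 134.1000
r_1(Δz) = -7.2900 / 134.1000 = -0.054

-0.054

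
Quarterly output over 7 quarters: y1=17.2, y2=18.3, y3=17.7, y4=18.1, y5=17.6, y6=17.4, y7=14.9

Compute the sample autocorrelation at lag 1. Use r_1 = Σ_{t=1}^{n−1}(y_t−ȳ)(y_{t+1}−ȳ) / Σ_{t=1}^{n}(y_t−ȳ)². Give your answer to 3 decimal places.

0.080

Mean ȳ = (17.2 + 18.3 + 17.7 + 18.1 + 17.6 + 17.4 + 14.9)/7 = 17.3143
Deviations from mean: -0.1143, 0.9857, 0.3857, 0.7857, 0.2857, 0.0857, -2.4143
Numerator Σ_{t=1}^{6}(y_t−ȳ)(y_{t+1}−ȳ) = 0.6127
Denominator Σ(y_t−ȳ)² = 7.6686
r_1 = 0.6127 / 7.6686 = 0.080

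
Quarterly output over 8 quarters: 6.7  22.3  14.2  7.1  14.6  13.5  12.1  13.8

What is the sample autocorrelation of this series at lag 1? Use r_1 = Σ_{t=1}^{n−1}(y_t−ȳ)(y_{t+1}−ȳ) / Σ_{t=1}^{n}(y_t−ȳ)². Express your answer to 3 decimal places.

-0.387

Mean ȳ = (6.7 + 22.3 + 14.2 + 7.1 + 14.6 + 13.5 + 12.1 + 13.8)/8 = 13.0375
Numerator Σ_{t=1}^{7}(y_t−ȳ)(y_{t+1}−ȳ) = -64.5389
Denominator Σ(y_t−ȳ)² = 166.6788
r_1 = -64.5389 / 166.6788 = -0.387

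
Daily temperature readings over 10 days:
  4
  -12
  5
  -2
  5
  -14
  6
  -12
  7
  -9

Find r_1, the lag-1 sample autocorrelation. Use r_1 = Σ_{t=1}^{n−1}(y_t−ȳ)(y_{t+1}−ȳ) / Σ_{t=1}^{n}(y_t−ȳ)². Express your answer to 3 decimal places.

-0.809

Mean ȳ = (4 − 12 + 5 − 2 + 5 − 14 + 6 − 12 + 7 − 9)/10 = -2.2000
Numerator Σ_{t=1}^{9}(y_t−ȳ)(y_{t+1}−ȳ) = -543.2400
Denominator Σ(y_t−ȳ)² = 671.6000
r_1 = -543.2400 / 671.6000 = -0.809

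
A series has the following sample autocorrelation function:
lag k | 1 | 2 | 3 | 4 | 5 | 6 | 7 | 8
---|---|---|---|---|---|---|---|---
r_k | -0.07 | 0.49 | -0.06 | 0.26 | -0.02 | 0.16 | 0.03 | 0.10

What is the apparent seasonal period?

The largest autocorrelation is r_2 = 0.49, with weaker echoes at lags 4 (0.26) and 6 (0.16); the remaining lags stay at or below 0.10.
The dominant spike at lag 2 indicates a seasonal period of 2.

2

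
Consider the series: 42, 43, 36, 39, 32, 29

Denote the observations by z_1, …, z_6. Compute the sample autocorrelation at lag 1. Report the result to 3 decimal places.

Mean z̄ = (42 + 43 + 36 + 39 + 32 + 29)/6 = 36.8333
Deviations from mean: 5.1667, 6.1667, -0.8333, 2.1667, -4.8333, -7.8333
Σ(z_t−z̄)(z_{t+1}−z̄) = (31.8611) + (-5.1389) + (-1.8056) + (-10.4722) + (37.8611) = 52.3056
Denominator Σ(z_t−z̄)² = 154.8333
r_1 = 52.3056 / 154.8333 = 0.338

0.338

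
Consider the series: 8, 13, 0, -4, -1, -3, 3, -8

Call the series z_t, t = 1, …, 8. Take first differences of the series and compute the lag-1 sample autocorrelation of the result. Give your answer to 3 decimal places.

-0.399

First differences Δz: 5, -13, -4, 3, -2, 6, -11
Mean of differences = -2.2857
Numerator Σ(Δz_t−Δz̄)(Δz_{t+1}−Δz̄) = -137.0816
Denominator Σ(Δz_t−Δz̄)² = 343.4286
r_1(Δz) = -137.0816 / 343.4286 = -0.399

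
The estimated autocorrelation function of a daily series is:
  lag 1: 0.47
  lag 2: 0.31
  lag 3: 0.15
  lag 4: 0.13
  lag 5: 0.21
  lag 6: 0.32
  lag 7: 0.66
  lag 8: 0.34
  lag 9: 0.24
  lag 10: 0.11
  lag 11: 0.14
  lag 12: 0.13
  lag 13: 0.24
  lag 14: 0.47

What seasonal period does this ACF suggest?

7

The largest autocorrelation is r_7 = 0.66; the remaining lags stay at or below 0.47. The elevated value at lag 1 (0.47), dropping to 0.31 at lag 2, reflects decaying short-term dependence rather than seasonality.
The dominant spike at lag 7 indicates a seasonal period of 7.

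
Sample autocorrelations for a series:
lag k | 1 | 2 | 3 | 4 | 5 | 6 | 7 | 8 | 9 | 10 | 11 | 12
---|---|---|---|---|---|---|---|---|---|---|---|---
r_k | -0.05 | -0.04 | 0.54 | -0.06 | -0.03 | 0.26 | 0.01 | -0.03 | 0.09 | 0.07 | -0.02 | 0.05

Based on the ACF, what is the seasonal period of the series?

3

The largest autocorrelation is r_3 = 0.54, with a weaker echo at lag 6 (0.26); the remaining lags stay at or below 0.09.
The dominant spike at lag 3 indicates a seasonal period of 3.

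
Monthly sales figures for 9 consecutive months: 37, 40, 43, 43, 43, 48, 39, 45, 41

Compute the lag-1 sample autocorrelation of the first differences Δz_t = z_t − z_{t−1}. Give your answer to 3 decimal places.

-0.671

First differences Δz: 3, 3, 0, 0, 5, -9, 6, -4
Mean of differences = 0.5000
Numerator Σ(Δz_t−Δz̄)(Δz_{t+1}−Δz̄) = -116.7500
Denominator Σ(Δz_t−Δz̄)² = 174.0000
r_1(Δz) = -116.7500 / 174.0000 = -0.671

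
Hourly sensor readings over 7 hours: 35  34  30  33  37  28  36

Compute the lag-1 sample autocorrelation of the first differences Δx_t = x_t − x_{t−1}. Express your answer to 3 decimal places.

First differences Δx: -1, -4, 3, 4, -9, 8
Mean of differences = 0.1667
Numerator Σ(Δx_t−Δx̄)(Δx_{t+1}−Δx̄) = -103.0278
Denominator Σ(Δx_t−Δx̄)² = 186.8333
r_1(Δx) = -103.0278 / 186.8333 = -0.551

-0.551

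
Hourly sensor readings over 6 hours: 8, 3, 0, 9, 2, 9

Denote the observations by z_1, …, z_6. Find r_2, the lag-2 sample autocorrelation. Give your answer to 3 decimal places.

0.103

Mean z̄ = (8 + 3 + 0 + 9 + 2 + 9)/6 = 5.1667
Deviations from mean: 2.8333, -2.1667, -5.1667, 3.8333, -3.1667, 3.8333
Σ(z_t−z̄)(z_{t+2}−z̄) = (-14.6389) + (-8.3056) + (16.3611) + (14.6944) = 8.1111
Denominator Σ(z_t−z̄)² = 78.8333
r_2 = 8.1111 / 78.8333 = 0.103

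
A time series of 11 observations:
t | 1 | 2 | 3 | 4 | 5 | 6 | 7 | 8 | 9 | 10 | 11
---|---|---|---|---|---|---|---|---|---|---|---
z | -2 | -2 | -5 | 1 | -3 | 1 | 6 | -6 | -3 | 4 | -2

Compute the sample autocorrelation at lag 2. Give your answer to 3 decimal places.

Mean z̄ = (-2 − 2 − 5 + 1 − 3 + 1 + 6 − 6 − 3 + 4 − 2)/11 = -1.0000
Numerator Σ_{t=1}^{9}(z_t−z̄)(z_{t+2}−z̄) = -47.0000
Denominator Σ(z_t−z̄)² = 134.0000
r_2 = -47.0000 / 134.0000 = -0.351

-0.351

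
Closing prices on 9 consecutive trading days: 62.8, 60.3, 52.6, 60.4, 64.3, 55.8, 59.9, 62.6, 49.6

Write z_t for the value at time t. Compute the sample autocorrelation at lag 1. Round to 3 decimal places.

Mean z̄ = (62.8 + 60.3 + 52.6 + 60.4 + 64.3 + 55.8 + 59.9 + 62.6 + 49.6)/9 = 58.7000
Numerator Σ_{t=1}^{8}(z_t−z̄)(z_{t+1}−z̄) = -54.5800
Denominator Σ(z_t−z̄)² = 198.7000
r_1 = -54.5800 / 198.7000 = -0.275

-0.275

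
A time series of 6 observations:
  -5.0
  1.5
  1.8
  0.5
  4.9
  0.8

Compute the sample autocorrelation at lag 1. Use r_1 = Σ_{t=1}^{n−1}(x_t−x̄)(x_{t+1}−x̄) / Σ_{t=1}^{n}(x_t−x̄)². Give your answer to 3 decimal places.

Mean x̄ = (-5.0 + 1.5 + 1.8 + 0.5 + 4.9 + 0.8)/6 = 0.7500
Σ(x_t−x̄)(x_{t+1}−x̄) = (-4.3125) + (0.7875) + (-0.2625) + (-1.0375) + (0.2075) = -4.6175
Denominator Σ(x_t−x̄)² = 52.0150
r_1 = -4.6175 / 52.0150 = -0.089

-0.089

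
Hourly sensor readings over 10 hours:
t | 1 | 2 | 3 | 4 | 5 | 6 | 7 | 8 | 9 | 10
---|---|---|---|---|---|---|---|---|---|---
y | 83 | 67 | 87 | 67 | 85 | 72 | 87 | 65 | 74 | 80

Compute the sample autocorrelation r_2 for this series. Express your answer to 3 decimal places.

0.531

Mean ȳ = (83 + 67 + 87 + 67 + 85 + 72 + 87 + 65 + 74 + 80)/10 = 76.7000
Numerator Σ_{t=1}^{8}(y_t−ȳ)(y_{t+2}−ȳ) = 364.1200
Denominator Σ(y_t−ȳ)² = 686.1000
r_2 = 364.1200 / 686.1000 = 0.531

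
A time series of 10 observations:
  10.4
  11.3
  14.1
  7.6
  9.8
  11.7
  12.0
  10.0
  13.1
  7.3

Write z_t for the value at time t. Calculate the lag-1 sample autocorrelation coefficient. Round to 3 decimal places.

Mean z̄ = (10.4 + 11.3 + 14.1 + 7.6 + 9.8 + 11.7 + 12.0 + 10.0 + 13.1 + 7.3)/10 = 10.7300
Numerator Σ_{t=1}^{9}(z_t−z̄)(z_{t+1}−z̄) = -16.3609
Denominator Σ(z_t−z̄)² = 42.9210
r_1 = -16.3609 / 42.9210 = -0.381

-0.381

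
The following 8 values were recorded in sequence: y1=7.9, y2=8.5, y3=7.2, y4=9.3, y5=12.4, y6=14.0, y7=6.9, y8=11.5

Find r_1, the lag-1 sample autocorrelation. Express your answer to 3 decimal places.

-0.008

Mean ȳ = (7.9 + 8.5 + 7.2 + 9.3 + 12.4 + 14.0 + 6.9 + 11.5)/8 = 9.7125
Deviations from mean: -1.8125, -1.2125, -2.5125, -0.4125, 2.6875, 4.2875, -2.8125, 1.7875
Numerator Σ_{t=1}^{7}(y_t−ȳ)(y_{t+1}−ȳ) = -0.3914
Denominator Σ(y_t−ȳ)² = 47.9488
r_1 = -0.3914 / 47.9488 = -0.008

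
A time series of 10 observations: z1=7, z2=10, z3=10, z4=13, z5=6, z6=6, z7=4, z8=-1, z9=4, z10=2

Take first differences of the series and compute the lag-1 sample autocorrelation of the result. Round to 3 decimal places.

-0.406

First differences Δz: 3, 0, 3, -7, 0, -2, -5, 5, -2
Mean of differences = -0.5556
Numerator Σ(Δz_t−Δz̄)(Δz_{t+1}−Δz̄) = -49.6420
Denominator Σ(Δz_t−Δz̄)² = 122.2222
r_1(Δz) = -49.6420 / 122.2222 = -0.406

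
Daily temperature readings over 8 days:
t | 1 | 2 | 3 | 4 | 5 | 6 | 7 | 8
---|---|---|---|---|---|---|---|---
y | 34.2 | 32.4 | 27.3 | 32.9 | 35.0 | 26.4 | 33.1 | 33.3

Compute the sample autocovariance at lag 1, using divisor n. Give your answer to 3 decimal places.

Mean ȳ = (34.2 + 32.4 + 27.3 + 32.9 + 35.0 + 26.4 + 33.1 + 33.3)/8 = 31.8250
Deviations: 2.3750, 0.5750, -4.5250, 1.0750, 3.1750, -5.4250, 1.2750, 1.4750
Σ_{t=1}^{7}(y_t−ȳ)(y_{t+1}−ȳ) = -24.9481
γ_1 = -24.9481 / 8 = -3.119

-3.119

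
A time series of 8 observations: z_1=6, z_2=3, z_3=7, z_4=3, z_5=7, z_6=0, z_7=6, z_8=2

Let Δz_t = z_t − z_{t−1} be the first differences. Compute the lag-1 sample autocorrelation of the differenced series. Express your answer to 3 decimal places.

-0.877

First differences Δz: -3, 4, -4, 4, -7, 6, -4
Mean of differences = -0.5714
Numerator Σ(Δz_t−Δz̄)(Δz_{t+1}−Δz̄) = -136.6122
Denominator Σ(Δz_t−Δz̄)² = 155.7143
r_1(Δz) = -136.6122 / 155.7143 = -0.877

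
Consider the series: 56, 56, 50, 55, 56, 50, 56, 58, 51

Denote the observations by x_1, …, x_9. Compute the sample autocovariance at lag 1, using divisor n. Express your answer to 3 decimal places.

Mean x̄ = (56 + 56 + 50 + 55 + 56 + 50 + 56 + 58 + 51)/9 = 54.2222
Σ_{t=1}^{8}(x_t−x̄)(x_{t+1}−x̄) = -26.7160
γ_1 = -26.7160 / 9 = -2.968

-2.968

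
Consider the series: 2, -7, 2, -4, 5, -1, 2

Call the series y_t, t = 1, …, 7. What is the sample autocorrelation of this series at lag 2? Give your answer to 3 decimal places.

0.548

Mean ȳ = (2 − 7 + 2 − 4 + 5 − 1 + 2)/7 = -0.1429
Σ(y_t−ȳ)(y_{t+2}−ȳ) = (4.5918) + (26.4490) + (11.0204) + (3.3061) + (11.0204) = 56.3878
Denominator Σ(y_t−ȳ)² = 102.8571
r_2 = 56.3878 / 102.8571 = 0.548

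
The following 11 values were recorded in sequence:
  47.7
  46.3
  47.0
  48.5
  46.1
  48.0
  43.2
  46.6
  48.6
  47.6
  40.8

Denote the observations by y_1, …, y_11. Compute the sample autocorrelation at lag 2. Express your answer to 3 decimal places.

-0.247

Mean ȳ = (47.7 + 46.3 + 47.0 + 48.5 + 46.1 + 48.0 + 43.2 + 46.6 + 48.6 + 47.6 + 40.8)/11 = 46.4000
Numerator Σ_{t=1}^{9}(y_t−ȳ)(y_{t+2}−ȳ) = -14.0900
Denominator Σ(y_t−ȳ)² = 57.0400
r_2 = -14.0900 / 57.0400 = -0.247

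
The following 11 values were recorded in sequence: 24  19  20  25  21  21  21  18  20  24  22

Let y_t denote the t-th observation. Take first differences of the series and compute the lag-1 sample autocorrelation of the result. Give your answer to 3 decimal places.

-0.251

First differences Δy: -5, 1, 5, -4, 0, 0, -3, 2, 4, -2
Mean of differences = -0.2000
Numerator Σ(Δy_t−Δȳ)(Δy_{t+1}−Δȳ) = -25.0400
Denominator Σ(Δy_t−Δȳ)² = 99.6000
r_1(Δy) = -25.0400 / 99.6000 = -0.251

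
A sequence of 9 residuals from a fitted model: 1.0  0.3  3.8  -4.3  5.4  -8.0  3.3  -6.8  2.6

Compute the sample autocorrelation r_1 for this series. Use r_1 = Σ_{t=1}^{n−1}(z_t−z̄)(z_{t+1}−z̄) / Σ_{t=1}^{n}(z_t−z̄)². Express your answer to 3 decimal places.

-0.787

Mean z̄ = (1.0 + 0.3 + 3.8 − 4.3 + 5.4 − 8.0 + 3.3 − 6.8 + 2.6)/9 = -0.3000
Numerator Σ_{t=1}^{8}(z_t−z̄)(z_{t+1}−z̄) = -149.8200
Denominator Σ(z_t−z̄)² = 190.2600
r_1 = -149.8200 / 190.2600 = -0.787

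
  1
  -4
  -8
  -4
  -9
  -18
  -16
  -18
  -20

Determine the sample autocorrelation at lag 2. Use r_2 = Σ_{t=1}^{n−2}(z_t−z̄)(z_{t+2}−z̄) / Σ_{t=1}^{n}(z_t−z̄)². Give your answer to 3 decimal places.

Mean z̄ = (1 − 4 − 8 − 4 − 9 − 18 − 16 − 18 − 20)/9 = -10.6667
Σ(z_t−z̄)(z_{t+2}−z̄) = (31.1111) + (44.4444) + (4.4444) + (-48.8889) + (-8.8889) + (53.7778) + (49.7778) = 125.7778
Denominator Σ(z_t−z̄)² = 458.0000
r_2 = 125.7778 / 458.0000 = 0.275

0.275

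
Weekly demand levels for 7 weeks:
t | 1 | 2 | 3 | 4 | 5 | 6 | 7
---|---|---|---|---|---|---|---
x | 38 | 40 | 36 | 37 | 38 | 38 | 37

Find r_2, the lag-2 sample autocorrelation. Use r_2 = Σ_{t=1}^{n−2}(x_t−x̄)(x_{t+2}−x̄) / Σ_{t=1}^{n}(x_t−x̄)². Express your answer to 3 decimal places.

-0.320

Mean x̄ = (38 + 40 + 36 + 37 + 38 + 38 + 37)/7 = 37.7143
Deviations from mean: 0.2857, 2.2857, -1.7143, -0.7143, 0.2857, 0.2857, -0.7143
Σ(x_t−x̄)(x_{t+2}−x̄) = (-0.4898) + (-1.6327) + (-0.4898) + (-0.2041) + (-0.2041) = -3.0204
Denominator Σ(x_t−x̄)² = 9.4286
r_2 = -3.0204 / 9.4286 = -0.320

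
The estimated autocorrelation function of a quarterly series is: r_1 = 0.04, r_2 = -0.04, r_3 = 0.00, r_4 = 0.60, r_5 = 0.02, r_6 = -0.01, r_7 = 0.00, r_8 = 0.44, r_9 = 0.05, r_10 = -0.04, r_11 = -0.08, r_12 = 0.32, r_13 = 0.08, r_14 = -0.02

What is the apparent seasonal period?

4

The largest autocorrelation is r_4 = 0.60, with weaker echoes at lags 8 (0.44) and 12 (0.32); the remaining lags stay at or below 0.08.
The dominant spike at lag 4 indicates a seasonal period of 4.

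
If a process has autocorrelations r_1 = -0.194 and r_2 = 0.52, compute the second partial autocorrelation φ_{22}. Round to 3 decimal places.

φ_{22} = (r_2 − r_1²) / (1 − r_1²)
r_1² = (-0.194)² = 0.037636
Numerator = 0.52 − 0.0376 = 0.4824; denominator = 1 − 0.0376 = 0.9624
φ_{22} = 0.4824 / 0.9624 = 0.501

0.501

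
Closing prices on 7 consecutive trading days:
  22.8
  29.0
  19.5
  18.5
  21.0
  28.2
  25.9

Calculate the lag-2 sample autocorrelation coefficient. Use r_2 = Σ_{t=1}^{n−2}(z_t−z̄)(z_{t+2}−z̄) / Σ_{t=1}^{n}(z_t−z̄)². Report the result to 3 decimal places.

Mean z̄ = (22.8 + 29.0 + 19.5 + 18.5 + 21.0 + 28.2 + 25.9)/7 = 23.5571
Deviations from mean: -0.7571, 5.4429, -4.0571, -5.0571, -2.5571, 4.6429, 2.3429
Σ(z_t−z̄)(z_{t+2}−z̄) = (3.0718) + (-27.5253) + (10.3747) + (-23.4796) + (-5.9910) = -43.5494
Denominator Σ(z_t−z̄)² = 105.8171
r_2 = -43.5494 / 105.8171 = -0.412

-0.412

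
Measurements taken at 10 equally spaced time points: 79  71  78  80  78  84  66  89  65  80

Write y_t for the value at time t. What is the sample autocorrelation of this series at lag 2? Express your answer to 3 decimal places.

Mean ȳ = (79 + 71 + 78 + 80 + 78 + 84 + 66 + 89 + 65 + 80)/10 = 77.0000
Numerator Σ_{t=1}^{8}(y_t−ȳ)(y_{t+2}−ȳ) = 247.0000
Denominator Σ(y_t−ȳ)² = 518.0000
r_2 = 247.0000 / 518.0000 = 0.477

0.477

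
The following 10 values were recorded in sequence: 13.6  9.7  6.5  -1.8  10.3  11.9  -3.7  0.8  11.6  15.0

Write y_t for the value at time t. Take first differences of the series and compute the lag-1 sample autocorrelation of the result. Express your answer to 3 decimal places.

First differences Δy: -3.9, -3.2, -8.3, 12.1, 1.6, -15.6, 4.5, 10.8, 3.4
Mean of differences = 0.1556
Numerator Σ(Δy_t−Δȳ)(Δy_{t+1}−Δȳ) = -52.1898
Denominator Σ(Δy_t−Δȳ)² = 634.9022
r_1(Δy) = -52.1898 / 634.9022 = -0.082

-0.082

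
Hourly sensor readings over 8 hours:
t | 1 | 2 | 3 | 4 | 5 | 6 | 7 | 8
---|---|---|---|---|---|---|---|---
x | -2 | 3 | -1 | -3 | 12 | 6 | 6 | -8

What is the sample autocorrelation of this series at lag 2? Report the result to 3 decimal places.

Mean x̄ = (-2 + 3 − 1 − 3 + 12 + 6 + 6 − 8)/8 = 1.6250
Deviations from mean: -3.6250, 1.3750, -2.6250, -4.6250, 10.3750, 4.3750, 4.3750, -9.6250
Σ(x_t−x̄)(x_{t+2}−x̄) = (9.5156) + (-6.3594) + (-27.2344) + (-20.2344) + (45.3906) + (-42.1094) = -41.0313
Denominator Σ(x_t−x̄)² = 281.8750
r_2 = -41.0313 / 281.8750 = -0.146

-0.146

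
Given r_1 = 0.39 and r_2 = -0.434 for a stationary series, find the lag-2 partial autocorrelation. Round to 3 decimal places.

-0.691

φ_{22} = (r_2 − r_1²) / (1 − r_1²)
r_1² = (0.39)² = 0.1521
Numerator = -0.434 − 0.1521 = -0.5861; denominator = 1 − 0.1521 = 0.8479
φ_{22} = -0.5861 / 0.8479 = -0.691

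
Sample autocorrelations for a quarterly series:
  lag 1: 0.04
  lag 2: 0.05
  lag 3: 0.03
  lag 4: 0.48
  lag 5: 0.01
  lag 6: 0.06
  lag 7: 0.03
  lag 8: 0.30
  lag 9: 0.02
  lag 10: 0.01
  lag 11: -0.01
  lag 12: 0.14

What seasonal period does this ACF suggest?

4

The largest autocorrelation is r_4 = 0.48, with a weaker echo at lag 8 (0.30); the remaining lags stay at or below 0.14.
The dominant spike at lag 4 indicates a seasonal period of 4.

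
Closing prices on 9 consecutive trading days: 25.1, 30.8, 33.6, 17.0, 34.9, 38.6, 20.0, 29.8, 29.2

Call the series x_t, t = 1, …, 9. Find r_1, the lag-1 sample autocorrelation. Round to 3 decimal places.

Mean x̄ = (25.1 + 30.8 + 33.6 + 17.0 + 34.9 + 38.6 + 20.0 + 29.8 + 29.2)/9 = 28.7778
Numerator Σ_{t=1}^{8}(x_t−x̄)(x_{t+1}−x̄) = -161.2116
Denominator Σ(x_t−x̄)² = 391.8156
r_1 = -161.2116 / 391.8156 = -0.411

-0.411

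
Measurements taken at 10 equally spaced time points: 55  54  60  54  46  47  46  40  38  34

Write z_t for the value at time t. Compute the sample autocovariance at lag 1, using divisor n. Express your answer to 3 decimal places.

Mean z̄ = (55 + 54 + 60 + 54 + 46 + 47 + 46 + 40 + 38 + 34)/10 = 47.4000
Σ_{t=1}^{9}(z_t−z̄)(z_{t+1}−z̄) = 414.2400
γ_1 = 414.2400 / 10 = 41.424

41.424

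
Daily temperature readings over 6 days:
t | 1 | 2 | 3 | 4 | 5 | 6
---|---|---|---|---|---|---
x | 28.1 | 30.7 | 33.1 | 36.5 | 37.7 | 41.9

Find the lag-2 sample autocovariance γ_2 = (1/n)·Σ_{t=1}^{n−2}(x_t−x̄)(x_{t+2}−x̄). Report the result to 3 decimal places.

1.921

Mean x̄ = (28.1 + 30.7 + 33.1 + 36.5 + 37.7 + 41.9)/6 = 34.6667
Σ_{t=1}^{4}(x_t−x̄)(x_{t+2}−x̄) = 11.5244
γ_2 = 11.5244 / 6 = 1.921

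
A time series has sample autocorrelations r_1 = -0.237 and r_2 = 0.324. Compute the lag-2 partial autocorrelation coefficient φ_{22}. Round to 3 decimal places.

0.284

φ_{22} = (r_2 − r_1²) / (1 − r_1²)
r_1² = (-0.237)² = 0.056169
Numerator = 0.324 − 0.0562 = 0.2678; denominator = 1 − 0.0562 = 0.9438
φ_{22} = 0.2678 / 0.9438 = 0.284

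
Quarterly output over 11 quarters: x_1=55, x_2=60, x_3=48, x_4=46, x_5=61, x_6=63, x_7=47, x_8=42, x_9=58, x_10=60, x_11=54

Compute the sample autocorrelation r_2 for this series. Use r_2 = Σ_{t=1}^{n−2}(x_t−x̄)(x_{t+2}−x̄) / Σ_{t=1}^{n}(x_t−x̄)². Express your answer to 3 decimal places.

-0.830

Mean x̄ = (55 + 60 + 48 + 46 + 61 + 63 + 47 + 42 + 58 + 60 + 54)/11 = 54.0000
Numerator Σ_{t=1}^{9}(x_t−x̄)(x_{t+2}−x̄) = -425.0000
Denominator Σ(x_t−x̄)² = 512.0000
r_2 = -425.0000 / 512.0000 = -0.830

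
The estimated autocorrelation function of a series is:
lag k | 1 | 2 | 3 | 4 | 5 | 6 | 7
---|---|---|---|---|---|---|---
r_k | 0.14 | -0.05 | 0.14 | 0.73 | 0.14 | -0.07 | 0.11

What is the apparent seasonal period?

The largest autocorrelation is r_4 = 0.73; the remaining lags stay at or below 0.14.
The dominant spike at lag 4 indicates a seasonal period of 4.

4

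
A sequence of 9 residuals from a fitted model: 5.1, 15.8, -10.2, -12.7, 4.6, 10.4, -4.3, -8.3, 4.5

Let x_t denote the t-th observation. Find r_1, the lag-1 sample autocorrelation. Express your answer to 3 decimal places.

Mean x̄ = (5.1 + 15.8 − 10.2 − 12.7 + 4.6 + 10.4 − 4.3 − 8.3 + 4.5)/9 = 0.5444
Numerator Σ_{t=1}^{8}(x_t−x̄)(x_{t+1}−x̄) = -5.7375
Denominator Σ(x_t−x̄)² = 775.2622
r_1 = -5.7375 / 775.2622 = -0.007

-0.007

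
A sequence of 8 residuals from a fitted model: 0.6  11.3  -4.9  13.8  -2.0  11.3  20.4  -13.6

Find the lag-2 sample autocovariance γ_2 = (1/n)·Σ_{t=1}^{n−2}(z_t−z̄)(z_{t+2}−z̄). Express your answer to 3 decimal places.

-0.280

Mean z̄ = (0.6 + 11.3 − 4.9 + 13.8 − 2.0 + 11.3 + 20.4 − 13.6)/8 = 4.6125
Σ_{t=1}^{6}(z_t−z̄)(z_{t+2}−z̄) = -2.2378
γ_2 = -2.2378 / 8 = -0.280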